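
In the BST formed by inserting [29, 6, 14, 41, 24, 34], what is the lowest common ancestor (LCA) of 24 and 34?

Tree insertion order: [29, 6, 14, 41, 24, 34]
Tree (level-order array): [29, 6, 41, None, 14, 34, None, None, 24]
In a BST, the LCA of p=24, q=34 is the first node v on the
root-to-leaf path with p <= v <= q (go left if both < v, right if both > v).
Walk from root:
  at 29: 24 <= 29 <= 34, this is the LCA
LCA = 29


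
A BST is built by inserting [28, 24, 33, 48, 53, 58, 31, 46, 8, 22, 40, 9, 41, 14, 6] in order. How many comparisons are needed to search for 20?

Search path for 20: 28 -> 24 -> 8 -> 22 -> 9 -> 14
Found: False
Comparisons: 6


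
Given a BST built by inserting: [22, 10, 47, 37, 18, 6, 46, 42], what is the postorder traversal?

Tree insertion order: [22, 10, 47, 37, 18, 6, 46, 42]
Tree (level-order array): [22, 10, 47, 6, 18, 37, None, None, None, None, None, None, 46, 42]
Postorder traversal: [6, 18, 10, 42, 46, 37, 47, 22]


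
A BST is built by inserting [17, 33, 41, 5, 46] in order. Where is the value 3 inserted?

Starting tree (level order): [17, 5, 33, None, None, None, 41, None, 46]
Insertion path: 17 -> 5
Result: insert 3 as left child of 5
Final tree (level order): [17, 5, 33, 3, None, None, 41, None, None, None, 46]


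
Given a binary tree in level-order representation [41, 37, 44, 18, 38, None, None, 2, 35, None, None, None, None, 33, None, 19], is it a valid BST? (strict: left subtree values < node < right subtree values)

Level-order array: [41, 37, 44, 18, 38, None, None, 2, 35, None, None, None, None, 33, None, 19]
Validate using subtree bounds (lo, hi): at each node, require lo < value < hi,
then recurse left with hi=value and right with lo=value.
Preorder trace (stopping at first violation):
  at node 41 with bounds (-inf, +inf): OK
  at node 37 with bounds (-inf, 41): OK
  at node 18 with bounds (-inf, 37): OK
  at node 2 with bounds (-inf, 18): OK
  at node 35 with bounds (18, 37): OK
  at node 33 with bounds (18, 35): OK
  at node 19 with bounds (18, 33): OK
  at node 38 with bounds (37, 41): OK
  at node 44 with bounds (41, +inf): OK
No violation found at any node.
Result: Valid BST


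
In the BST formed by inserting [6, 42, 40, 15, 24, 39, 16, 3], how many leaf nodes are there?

Tree built from: [6, 42, 40, 15, 24, 39, 16, 3]
Tree (level-order array): [6, 3, 42, None, None, 40, None, 15, None, None, 24, 16, 39]
Rule: A leaf has 0 children.
Per-node child counts:
  node 6: 2 child(ren)
  node 3: 0 child(ren)
  node 42: 1 child(ren)
  node 40: 1 child(ren)
  node 15: 1 child(ren)
  node 24: 2 child(ren)
  node 16: 0 child(ren)
  node 39: 0 child(ren)
Matching nodes: [3, 16, 39]
Count of leaf nodes: 3


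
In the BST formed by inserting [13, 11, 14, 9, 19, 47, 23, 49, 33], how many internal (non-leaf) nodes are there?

Tree built from: [13, 11, 14, 9, 19, 47, 23, 49, 33]
Tree (level-order array): [13, 11, 14, 9, None, None, 19, None, None, None, 47, 23, 49, None, 33]
Rule: An internal node has at least one child.
Per-node child counts:
  node 13: 2 child(ren)
  node 11: 1 child(ren)
  node 9: 0 child(ren)
  node 14: 1 child(ren)
  node 19: 1 child(ren)
  node 47: 2 child(ren)
  node 23: 1 child(ren)
  node 33: 0 child(ren)
  node 49: 0 child(ren)
Matching nodes: [13, 11, 14, 19, 47, 23]
Count of internal (non-leaf) nodes: 6


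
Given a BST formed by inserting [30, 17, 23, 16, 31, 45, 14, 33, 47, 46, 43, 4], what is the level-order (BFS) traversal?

Tree insertion order: [30, 17, 23, 16, 31, 45, 14, 33, 47, 46, 43, 4]
Tree (level-order array): [30, 17, 31, 16, 23, None, 45, 14, None, None, None, 33, 47, 4, None, None, 43, 46]
BFS from the root, enqueuing left then right child of each popped node:
  queue [30] -> pop 30, enqueue [17, 31], visited so far: [30]
  queue [17, 31] -> pop 17, enqueue [16, 23], visited so far: [30, 17]
  queue [31, 16, 23] -> pop 31, enqueue [45], visited so far: [30, 17, 31]
  queue [16, 23, 45] -> pop 16, enqueue [14], visited so far: [30, 17, 31, 16]
  queue [23, 45, 14] -> pop 23, enqueue [none], visited so far: [30, 17, 31, 16, 23]
  queue [45, 14] -> pop 45, enqueue [33, 47], visited so far: [30, 17, 31, 16, 23, 45]
  queue [14, 33, 47] -> pop 14, enqueue [4], visited so far: [30, 17, 31, 16, 23, 45, 14]
  queue [33, 47, 4] -> pop 33, enqueue [43], visited so far: [30, 17, 31, 16, 23, 45, 14, 33]
  queue [47, 4, 43] -> pop 47, enqueue [46], visited so far: [30, 17, 31, 16, 23, 45, 14, 33, 47]
  queue [4, 43, 46] -> pop 4, enqueue [none], visited so far: [30, 17, 31, 16, 23, 45, 14, 33, 47, 4]
  queue [43, 46] -> pop 43, enqueue [none], visited so far: [30, 17, 31, 16, 23, 45, 14, 33, 47, 4, 43]
  queue [46] -> pop 46, enqueue [none], visited so far: [30, 17, 31, 16, 23, 45, 14, 33, 47, 4, 43, 46]
Result: [30, 17, 31, 16, 23, 45, 14, 33, 47, 4, 43, 46]


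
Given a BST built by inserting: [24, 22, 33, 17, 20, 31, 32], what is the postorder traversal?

Tree insertion order: [24, 22, 33, 17, 20, 31, 32]
Tree (level-order array): [24, 22, 33, 17, None, 31, None, None, 20, None, 32]
Postorder traversal: [20, 17, 22, 32, 31, 33, 24]


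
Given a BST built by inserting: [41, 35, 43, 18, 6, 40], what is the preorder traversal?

Tree insertion order: [41, 35, 43, 18, 6, 40]
Tree (level-order array): [41, 35, 43, 18, 40, None, None, 6]
Preorder traversal: [41, 35, 18, 6, 40, 43]


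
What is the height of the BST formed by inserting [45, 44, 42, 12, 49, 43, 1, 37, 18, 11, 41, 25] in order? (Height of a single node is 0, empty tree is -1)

Insertion order: [45, 44, 42, 12, 49, 43, 1, 37, 18, 11, 41, 25]
Tree (level-order array): [45, 44, 49, 42, None, None, None, 12, 43, 1, 37, None, None, None, 11, 18, 41, None, None, None, 25]
Compute height bottom-up (empty subtree = -1):
  height(11) = 1 + max(-1, -1) = 0
  height(1) = 1 + max(-1, 0) = 1
  height(25) = 1 + max(-1, -1) = 0
  height(18) = 1 + max(-1, 0) = 1
  height(41) = 1 + max(-1, -1) = 0
  height(37) = 1 + max(1, 0) = 2
  height(12) = 1 + max(1, 2) = 3
  height(43) = 1 + max(-1, -1) = 0
  height(42) = 1 + max(3, 0) = 4
  height(44) = 1 + max(4, -1) = 5
  height(49) = 1 + max(-1, -1) = 0
  height(45) = 1 + max(5, 0) = 6
Height = 6


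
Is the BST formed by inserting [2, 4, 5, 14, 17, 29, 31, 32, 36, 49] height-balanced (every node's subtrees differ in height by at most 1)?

Tree (level-order array): [2, None, 4, None, 5, None, 14, None, 17, None, 29, None, 31, None, 32, None, 36, None, 49]
Definition: a tree is height-balanced if, at every node, |h(left) - h(right)| <= 1 (empty subtree has height -1).
Bottom-up per-node check:
  node 49: h_left=-1, h_right=-1, diff=0 [OK], height=0
  node 36: h_left=-1, h_right=0, diff=1 [OK], height=1
  node 32: h_left=-1, h_right=1, diff=2 [FAIL (|-1-1|=2 > 1)], height=2
  node 31: h_left=-1, h_right=2, diff=3 [FAIL (|-1-2|=3 > 1)], height=3
  node 29: h_left=-1, h_right=3, diff=4 [FAIL (|-1-3|=4 > 1)], height=4
  node 17: h_left=-1, h_right=4, diff=5 [FAIL (|-1-4|=5 > 1)], height=5
  node 14: h_left=-1, h_right=5, diff=6 [FAIL (|-1-5|=6 > 1)], height=6
  node 5: h_left=-1, h_right=6, diff=7 [FAIL (|-1-6|=7 > 1)], height=7
  node 4: h_left=-1, h_right=7, diff=8 [FAIL (|-1-7|=8 > 1)], height=8
  node 2: h_left=-1, h_right=8, diff=9 [FAIL (|-1-8|=9 > 1)], height=9
Node 32 violates the condition: |-1 - 1| = 2 > 1.
Result: Not balanced


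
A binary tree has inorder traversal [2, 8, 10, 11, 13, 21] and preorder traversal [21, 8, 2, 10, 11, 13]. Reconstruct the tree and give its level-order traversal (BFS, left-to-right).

Inorder:  [2, 8, 10, 11, 13, 21]
Preorder: [21, 8, 2, 10, 11, 13]
Algorithm: preorder visits root first, so consume preorder in order;
for each root, split the current inorder slice at that value into
left-subtree inorder and right-subtree inorder, then recurse.
Recursive splits:
  root=21; inorder splits into left=[2, 8, 10, 11, 13], right=[]
  root=8; inorder splits into left=[2], right=[10, 11, 13]
  root=2; inorder splits into left=[], right=[]
  root=10; inorder splits into left=[], right=[11, 13]
  root=11; inorder splits into left=[], right=[13]
  root=13; inorder splits into left=[], right=[]
Reconstructed level-order: [21, 8, 2, 10, 11, 13]


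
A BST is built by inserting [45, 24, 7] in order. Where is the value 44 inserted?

Starting tree (level order): [45, 24, None, 7]
Insertion path: 45 -> 24
Result: insert 44 as right child of 24
Final tree (level order): [45, 24, None, 7, 44]


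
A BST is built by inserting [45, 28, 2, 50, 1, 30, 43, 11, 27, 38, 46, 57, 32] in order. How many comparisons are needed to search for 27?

Search path for 27: 45 -> 28 -> 2 -> 11 -> 27
Found: True
Comparisons: 5


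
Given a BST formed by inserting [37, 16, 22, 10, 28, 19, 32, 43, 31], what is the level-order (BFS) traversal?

Tree insertion order: [37, 16, 22, 10, 28, 19, 32, 43, 31]
Tree (level-order array): [37, 16, 43, 10, 22, None, None, None, None, 19, 28, None, None, None, 32, 31]
BFS from the root, enqueuing left then right child of each popped node:
  queue [37] -> pop 37, enqueue [16, 43], visited so far: [37]
  queue [16, 43] -> pop 16, enqueue [10, 22], visited so far: [37, 16]
  queue [43, 10, 22] -> pop 43, enqueue [none], visited so far: [37, 16, 43]
  queue [10, 22] -> pop 10, enqueue [none], visited so far: [37, 16, 43, 10]
  queue [22] -> pop 22, enqueue [19, 28], visited so far: [37, 16, 43, 10, 22]
  queue [19, 28] -> pop 19, enqueue [none], visited so far: [37, 16, 43, 10, 22, 19]
  queue [28] -> pop 28, enqueue [32], visited so far: [37, 16, 43, 10, 22, 19, 28]
  queue [32] -> pop 32, enqueue [31], visited so far: [37, 16, 43, 10, 22, 19, 28, 32]
  queue [31] -> pop 31, enqueue [none], visited so far: [37, 16, 43, 10, 22, 19, 28, 32, 31]
Result: [37, 16, 43, 10, 22, 19, 28, 32, 31]


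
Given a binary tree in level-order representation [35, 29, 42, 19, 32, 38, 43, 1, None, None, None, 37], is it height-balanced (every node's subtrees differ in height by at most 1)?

Tree (level-order array): [35, 29, 42, 19, 32, 38, 43, 1, None, None, None, 37]
Definition: a tree is height-balanced if, at every node, |h(left) - h(right)| <= 1 (empty subtree has height -1).
Bottom-up per-node check:
  node 1: h_left=-1, h_right=-1, diff=0 [OK], height=0
  node 19: h_left=0, h_right=-1, diff=1 [OK], height=1
  node 32: h_left=-1, h_right=-1, diff=0 [OK], height=0
  node 29: h_left=1, h_right=0, diff=1 [OK], height=2
  node 37: h_left=-1, h_right=-1, diff=0 [OK], height=0
  node 38: h_left=0, h_right=-1, diff=1 [OK], height=1
  node 43: h_left=-1, h_right=-1, diff=0 [OK], height=0
  node 42: h_left=1, h_right=0, diff=1 [OK], height=2
  node 35: h_left=2, h_right=2, diff=0 [OK], height=3
All nodes satisfy the balance condition.
Result: Balanced


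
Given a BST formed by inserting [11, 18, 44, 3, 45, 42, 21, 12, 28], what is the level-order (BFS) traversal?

Tree insertion order: [11, 18, 44, 3, 45, 42, 21, 12, 28]
Tree (level-order array): [11, 3, 18, None, None, 12, 44, None, None, 42, 45, 21, None, None, None, None, 28]
BFS from the root, enqueuing left then right child of each popped node:
  queue [11] -> pop 11, enqueue [3, 18], visited so far: [11]
  queue [3, 18] -> pop 3, enqueue [none], visited so far: [11, 3]
  queue [18] -> pop 18, enqueue [12, 44], visited so far: [11, 3, 18]
  queue [12, 44] -> pop 12, enqueue [none], visited so far: [11, 3, 18, 12]
  queue [44] -> pop 44, enqueue [42, 45], visited so far: [11, 3, 18, 12, 44]
  queue [42, 45] -> pop 42, enqueue [21], visited so far: [11, 3, 18, 12, 44, 42]
  queue [45, 21] -> pop 45, enqueue [none], visited so far: [11, 3, 18, 12, 44, 42, 45]
  queue [21] -> pop 21, enqueue [28], visited so far: [11, 3, 18, 12, 44, 42, 45, 21]
  queue [28] -> pop 28, enqueue [none], visited so far: [11, 3, 18, 12, 44, 42, 45, 21, 28]
Result: [11, 3, 18, 12, 44, 42, 45, 21, 28]


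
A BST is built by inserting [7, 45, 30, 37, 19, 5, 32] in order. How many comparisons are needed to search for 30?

Search path for 30: 7 -> 45 -> 30
Found: True
Comparisons: 3


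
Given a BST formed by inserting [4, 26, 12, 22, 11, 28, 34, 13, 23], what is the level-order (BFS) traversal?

Tree insertion order: [4, 26, 12, 22, 11, 28, 34, 13, 23]
Tree (level-order array): [4, None, 26, 12, 28, 11, 22, None, 34, None, None, 13, 23]
BFS from the root, enqueuing left then right child of each popped node:
  queue [4] -> pop 4, enqueue [26], visited so far: [4]
  queue [26] -> pop 26, enqueue [12, 28], visited so far: [4, 26]
  queue [12, 28] -> pop 12, enqueue [11, 22], visited so far: [4, 26, 12]
  queue [28, 11, 22] -> pop 28, enqueue [34], visited so far: [4, 26, 12, 28]
  queue [11, 22, 34] -> pop 11, enqueue [none], visited so far: [4, 26, 12, 28, 11]
  queue [22, 34] -> pop 22, enqueue [13, 23], visited so far: [4, 26, 12, 28, 11, 22]
  queue [34, 13, 23] -> pop 34, enqueue [none], visited so far: [4, 26, 12, 28, 11, 22, 34]
  queue [13, 23] -> pop 13, enqueue [none], visited so far: [4, 26, 12, 28, 11, 22, 34, 13]
  queue [23] -> pop 23, enqueue [none], visited so far: [4, 26, 12, 28, 11, 22, 34, 13, 23]
Result: [4, 26, 12, 28, 11, 22, 34, 13, 23]


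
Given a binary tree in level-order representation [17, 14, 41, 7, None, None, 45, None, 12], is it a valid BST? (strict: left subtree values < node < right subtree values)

Level-order array: [17, 14, 41, 7, None, None, 45, None, 12]
Validate using subtree bounds (lo, hi): at each node, require lo < value < hi,
then recurse left with hi=value and right with lo=value.
Preorder trace (stopping at first violation):
  at node 17 with bounds (-inf, +inf): OK
  at node 14 with bounds (-inf, 17): OK
  at node 7 with bounds (-inf, 14): OK
  at node 12 with bounds (7, 14): OK
  at node 41 with bounds (17, +inf): OK
  at node 45 with bounds (41, +inf): OK
No violation found at any node.
Result: Valid BST


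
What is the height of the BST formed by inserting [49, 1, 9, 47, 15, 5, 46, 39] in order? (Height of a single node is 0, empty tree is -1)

Insertion order: [49, 1, 9, 47, 15, 5, 46, 39]
Tree (level-order array): [49, 1, None, None, 9, 5, 47, None, None, 15, None, None, 46, 39]
Compute height bottom-up (empty subtree = -1):
  height(5) = 1 + max(-1, -1) = 0
  height(39) = 1 + max(-1, -1) = 0
  height(46) = 1 + max(0, -1) = 1
  height(15) = 1 + max(-1, 1) = 2
  height(47) = 1 + max(2, -1) = 3
  height(9) = 1 + max(0, 3) = 4
  height(1) = 1 + max(-1, 4) = 5
  height(49) = 1 + max(5, -1) = 6
Height = 6


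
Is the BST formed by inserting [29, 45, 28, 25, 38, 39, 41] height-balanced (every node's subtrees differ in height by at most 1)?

Tree (level-order array): [29, 28, 45, 25, None, 38, None, None, None, None, 39, None, 41]
Definition: a tree is height-balanced if, at every node, |h(left) - h(right)| <= 1 (empty subtree has height -1).
Bottom-up per-node check:
  node 25: h_left=-1, h_right=-1, diff=0 [OK], height=0
  node 28: h_left=0, h_right=-1, diff=1 [OK], height=1
  node 41: h_left=-1, h_right=-1, diff=0 [OK], height=0
  node 39: h_left=-1, h_right=0, diff=1 [OK], height=1
  node 38: h_left=-1, h_right=1, diff=2 [FAIL (|-1-1|=2 > 1)], height=2
  node 45: h_left=2, h_right=-1, diff=3 [FAIL (|2--1|=3 > 1)], height=3
  node 29: h_left=1, h_right=3, diff=2 [FAIL (|1-3|=2 > 1)], height=4
Node 38 violates the condition: |-1 - 1| = 2 > 1.
Result: Not balanced


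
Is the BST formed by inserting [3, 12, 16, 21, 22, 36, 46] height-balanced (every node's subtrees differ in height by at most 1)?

Tree (level-order array): [3, None, 12, None, 16, None, 21, None, 22, None, 36, None, 46]
Definition: a tree is height-balanced if, at every node, |h(left) - h(right)| <= 1 (empty subtree has height -1).
Bottom-up per-node check:
  node 46: h_left=-1, h_right=-1, diff=0 [OK], height=0
  node 36: h_left=-1, h_right=0, diff=1 [OK], height=1
  node 22: h_left=-1, h_right=1, diff=2 [FAIL (|-1-1|=2 > 1)], height=2
  node 21: h_left=-1, h_right=2, diff=3 [FAIL (|-1-2|=3 > 1)], height=3
  node 16: h_left=-1, h_right=3, diff=4 [FAIL (|-1-3|=4 > 1)], height=4
  node 12: h_left=-1, h_right=4, diff=5 [FAIL (|-1-4|=5 > 1)], height=5
  node 3: h_left=-1, h_right=5, diff=6 [FAIL (|-1-5|=6 > 1)], height=6
Node 22 violates the condition: |-1 - 1| = 2 > 1.
Result: Not balanced


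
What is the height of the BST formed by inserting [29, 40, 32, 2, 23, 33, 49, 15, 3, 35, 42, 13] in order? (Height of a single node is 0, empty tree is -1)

Insertion order: [29, 40, 32, 2, 23, 33, 49, 15, 3, 35, 42, 13]
Tree (level-order array): [29, 2, 40, None, 23, 32, 49, 15, None, None, 33, 42, None, 3, None, None, 35, None, None, None, 13]
Compute height bottom-up (empty subtree = -1):
  height(13) = 1 + max(-1, -1) = 0
  height(3) = 1 + max(-1, 0) = 1
  height(15) = 1 + max(1, -1) = 2
  height(23) = 1 + max(2, -1) = 3
  height(2) = 1 + max(-1, 3) = 4
  height(35) = 1 + max(-1, -1) = 0
  height(33) = 1 + max(-1, 0) = 1
  height(32) = 1 + max(-1, 1) = 2
  height(42) = 1 + max(-1, -1) = 0
  height(49) = 1 + max(0, -1) = 1
  height(40) = 1 + max(2, 1) = 3
  height(29) = 1 + max(4, 3) = 5
Height = 5


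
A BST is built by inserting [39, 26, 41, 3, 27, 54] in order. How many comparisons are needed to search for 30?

Search path for 30: 39 -> 26 -> 27
Found: False
Comparisons: 3


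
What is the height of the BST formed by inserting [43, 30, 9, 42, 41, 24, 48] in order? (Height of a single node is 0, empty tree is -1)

Insertion order: [43, 30, 9, 42, 41, 24, 48]
Tree (level-order array): [43, 30, 48, 9, 42, None, None, None, 24, 41]
Compute height bottom-up (empty subtree = -1):
  height(24) = 1 + max(-1, -1) = 0
  height(9) = 1 + max(-1, 0) = 1
  height(41) = 1 + max(-1, -1) = 0
  height(42) = 1 + max(0, -1) = 1
  height(30) = 1 + max(1, 1) = 2
  height(48) = 1 + max(-1, -1) = 0
  height(43) = 1 + max(2, 0) = 3
Height = 3


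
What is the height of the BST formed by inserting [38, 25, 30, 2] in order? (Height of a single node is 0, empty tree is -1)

Insertion order: [38, 25, 30, 2]
Tree (level-order array): [38, 25, None, 2, 30]
Compute height bottom-up (empty subtree = -1):
  height(2) = 1 + max(-1, -1) = 0
  height(30) = 1 + max(-1, -1) = 0
  height(25) = 1 + max(0, 0) = 1
  height(38) = 1 + max(1, -1) = 2
Height = 2


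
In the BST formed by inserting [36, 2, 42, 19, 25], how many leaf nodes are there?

Tree built from: [36, 2, 42, 19, 25]
Tree (level-order array): [36, 2, 42, None, 19, None, None, None, 25]
Rule: A leaf has 0 children.
Per-node child counts:
  node 36: 2 child(ren)
  node 2: 1 child(ren)
  node 19: 1 child(ren)
  node 25: 0 child(ren)
  node 42: 0 child(ren)
Matching nodes: [25, 42]
Count of leaf nodes: 2


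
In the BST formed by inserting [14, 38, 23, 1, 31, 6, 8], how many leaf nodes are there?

Tree built from: [14, 38, 23, 1, 31, 6, 8]
Tree (level-order array): [14, 1, 38, None, 6, 23, None, None, 8, None, 31]
Rule: A leaf has 0 children.
Per-node child counts:
  node 14: 2 child(ren)
  node 1: 1 child(ren)
  node 6: 1 child(ren)
  node 8: 0 child(ren)
  node 38: 1 child(ren)
  node 23: 1 child(ren)
  node 31: 0 child(ren)
Matching nodes: [8, 31]
Count of leaf nodes: 2


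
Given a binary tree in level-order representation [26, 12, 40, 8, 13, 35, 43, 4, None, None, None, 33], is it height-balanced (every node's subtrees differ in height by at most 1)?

Tree (level-order array): [26, 12, 40, 8, 13, 35, 43, 4, None, None, None, 33]
Definition: a tree is height-balanced if, at every node, |h(left) - h(right)| <= 1 (empty subtree has height -1).
Bottom-up per-node check:
  node 4: h_left=-1, h_right=-1, diff=0 [OK], height=0
  node 8: h_left=0, h_right=-1, diff=1 [OK], height=1
  node 13: h_left=-1, h_right=-1, diff=0 [OK], height=0
  node 12: h_left=1, h_right=0, diff=1 [OK], height=2
  node 33: h_left=-1, h_right=-1, diff=0 [OK], height=0
  node 35: h_left=0, h_right=-1, diff=1 [OK], height=1
  node 43: h_left=-1, h_right=-1, diff=0 [OK], height=0
  node 40: h_left=1, h_right=0, diff=1 [OK], height=2
  node 26: h_left=2, h_right=2, diff=0 [OK], height=3
All nodes satisfy the balance condition.
Result: Balanced


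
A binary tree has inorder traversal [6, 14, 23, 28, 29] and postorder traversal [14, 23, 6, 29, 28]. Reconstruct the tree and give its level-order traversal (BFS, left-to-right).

Inorder:   [6, 14, 23, 28, 29]
Postorder: [14, 23, 6, 29, 28]
Algorithm: postorder visits root last, so walk postorder right-to-left;
each value is the root of the current inorder slice — split it at that
value, recurse on the right subtree first, then the left.
Recursive splits:
  root=28; inorder splits into left=[6, 14, 23], right=[29]
  root=29; inorder splits into left=[], right=[]
  root=6; inorder splits into left=[], right=[14, 23]
  root=23; inorder splits into left=[14], right=[]
  root=14; inorder splits into left=[], right=[]
Reconstructed level-order: [28, 6, 29, 23, 14]


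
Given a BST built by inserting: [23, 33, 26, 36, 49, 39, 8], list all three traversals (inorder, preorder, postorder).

Tree insertion order: [23, 33, 26, 36, 49, 39, 8]
Tree (level-order array): [23, 8, 33, None, None, 26, 36, None, None, None, 49, 39]
Inorder (L, root, R): [8, 23, 26, 33, 36, 39, 49]
Preorder (root, L, R): [23, 8, 33, 26, 36, 49, 39]
Postorder (L, R, root): [8, 26, 39, 49, 36, 33, 23]


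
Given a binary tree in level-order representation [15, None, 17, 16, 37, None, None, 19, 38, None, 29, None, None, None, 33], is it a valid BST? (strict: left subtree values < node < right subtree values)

Level-order array: [15, None, 17, 16, 37, None, None, 19, 38, None, 29, None, None, None, 33]
Validate using subtree bounds (lo, hi): at each node, require lo < value < hi,
then recurse left with hi=value and right with lo=value.
Preorder trace (stopping at first violation):
  at node 15 with bounds (-inf, +inf): OK
  at node 17 with bounds (15, +inf): OK
  at node 16 with bounds (15, 17): OK
  at node 37 with bounds (17, +inf): OK
  at node 19 with bounds (17, 37): OK
  at node 29 with bounds (19, 37): OK
  at node 33 with bounds (29, 37): OK
  at node 38 with bounds (37, +inf): OK
No violation found at any node.
Result: Valid BST


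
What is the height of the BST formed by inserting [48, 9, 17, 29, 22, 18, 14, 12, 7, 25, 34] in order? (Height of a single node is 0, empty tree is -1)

Insertion order: [48, 9, 17, 29, 22, 18, 14, 12, 7, 25, 34]
Tree (level-order array): [48, 9, None, 7, 17, None, None, 14, 29, 12, None, 22, 34, None, None, 18, 25]
Compute height bottom-up (empty subtree = -1):
  height(7) = 1 + max(-1, -1) = 0
  height(12) = 1 + max(-1, -1) = 0
  height(14) = 1 + max(0, -1) = 1
  height(18) = 1 + max(-1, -1) = 0
  height(25) = 1 + max(-1, -1) = 0
  height(22) = 1 + max(0, 0) = 1
  height(34) = 1 + max(-1, -1) = 0
  height(29) = 1 + max(1, 0) = 2
  height(17) = 1 + max(1, 2) = 3
  height(9) = 1 + max(0, 3) = 4
  height(48) = 1 + max(4, -1) = 5
Height = 5


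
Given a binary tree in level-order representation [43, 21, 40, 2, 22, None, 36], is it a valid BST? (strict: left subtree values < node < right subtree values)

Level-order array: [43, 21, 40, 2, 22, None, 36]
Validate using subtree bounds (lo, hi): at each node, require lo < value < hi,
then recurse left with hi=value and right with lo=value.
Preorder trace (stopping at first violation):
  at node 43 with bounds (-inf, +inf): OK
  at node 21 with bounds (-inf, 43): OK
  at node 2 with bounds (-inf, 21): OK
  at node 22 with bounds (21, 43): OK
  at node 40 with bounds (43, +inf): VIOLATION
Node 40 violates its bound: not (43 < 40 < +inf).
Result: Not a valid BST


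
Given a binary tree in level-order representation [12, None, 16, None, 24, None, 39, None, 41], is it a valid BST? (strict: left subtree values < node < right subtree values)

Level-order array: [12, None, 16, None, 24, None, 39, None, 41]
Validate using subtree bounds (lo, hi): at each node, require lo < value < hi,
then recurse left with hi=value and right with lo=value.
Preorder trace (stopping at first violation):
  at node 12 with bounds (-inf, +inf): OK
  at node 16 with bounds (12, +inf): OK
  at node 24 with bounds (16, +inf): OK
  at node 39 with bounds (24, +inf): OK
  at node 41 with bounds (39, +inf): OK
No violation found at any node.
Result: Valid BST


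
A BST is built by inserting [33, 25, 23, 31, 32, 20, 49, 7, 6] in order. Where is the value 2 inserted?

Starting tree (level order): [33, 25, 49, 23, 31, None, None, 20, None, None, 32, 7, None, None, None, 6]
Insertion path: 33 -> 25 -> 23 -> 20 -> 7 -> 6
Result: insert 2 as left child of 6
Final tree (level order): [33, 25, 49, 23, 31, None, None, 20, None, None, 32, 7, None, None, None, 6, None, 2]


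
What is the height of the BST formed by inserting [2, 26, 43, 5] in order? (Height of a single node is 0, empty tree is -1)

Insertion order: [2, 26, 43, 5]
Tree (level-order array): [2, None, 26, 5, 43]
Compute height bottom-up (empty subtree = -1):
  height(5) = 1 + max(-1, -1) = 0
  height(43) = 1 + max(-1, -1) = 0
  height(26) = 1 + max(0, 0) = 1
  height(2) = 1 + max(-1, 1) = 2
Height = 2


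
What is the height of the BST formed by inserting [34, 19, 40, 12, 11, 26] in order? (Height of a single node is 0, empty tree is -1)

Insertion order: [34, 19, 40, 12, 11, 26]
Tree (level-order array): [34, 19, 40, 12, 26, None, None, 11]
Compute height bottom-up (empty subtree = -1):
  height(11) = 1 + max(-1, -1) = 0
  height(12) = 1 + max(0, -1) = 1
  height(26) = 1 + max(-1, -1) = 0
  height(19) = 1 + max(1, 0) = 2
  height(40) = 1 + max(-1, -1) = 0
  height(34) = 1 + max(2, 0) = 3
Height = 3


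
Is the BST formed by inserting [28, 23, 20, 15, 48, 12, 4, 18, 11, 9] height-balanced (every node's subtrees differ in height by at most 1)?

Tree (level-order array): [28, 23, 48, 20, None, None, None, 15, None, 12, 18, 4, None, None, None, None, 11, 9]
Definition: a tree is height-balanced if, at every node, |h(left) - h(right)| <= 1 (empty subtree has height -1).
Bottom-up per-node check:
  node 9: h_left=-1, h_right=-1, diff=0 [OK], height=0
  node 11: h_left=0, h_right=-1, diff=1 [OK], height=1
  node 4: h_left=-1, h_right=1, diff=2 [FAIL (|-1-1|=2 > 1)], height=2
  node 12: h_left=2, h_right=-1, diff=3 [FAIL (|2--1|=3 > 1)], height=3
  node 18: h_left=-1, h_right=-1, diff=0 [OK], height=0
  node 15: h_left=3, h_right=0, diff=3 [FAIL (|3-0|=3 > 1)], height=4
  node 20: h_left=4, h_right=-1, diff=5 [FAIL (|4--1|=5 > 1)], height=5
  node 23: h_left=5, h_right=-1, diff=6 [FAIL (|5--1|=6 > 1)], height=6
  node 48: h_left=-1, h_right=-1, diff=0 [OK], height=0
  node 28: h_left=6, h_right=0, diff=6 [FAIL (|6-0|=6 > 1)], height=7
Node 4 violates the condition: |-1 - 1| = 2 > 1.
Result: Not balanced


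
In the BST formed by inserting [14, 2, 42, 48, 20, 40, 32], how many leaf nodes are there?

Tree built from: [14, 2, 42, 48, 20, 40, 32]
Tree (level-order array): [14, 2, 42, None, None, 20, 48, None, 40, None, None, 32]
Rule: A leaf has 0 children.
Per-node child counts:
  node 14: 2 child(ren)
  node 2: 0 child(ren)
  node 42: 2 child(ren)
  node 20: 1 child(ren)
  node 40: 1 child(ren)
  node 32: 0 child(ren)
  node 48: 0 child(ren)
Matching nodes: [2, 32, 48]
Count of leaf nodes: 3


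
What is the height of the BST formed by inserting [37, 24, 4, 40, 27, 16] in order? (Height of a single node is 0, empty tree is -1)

Insertion order: [37, 24, 4, 40, 27, 16]
Tree (level-order array): [37, 24, 40, 4, 27, None, None, None, 16]
Compute height bottom-up (empty subtree = -1):
  height(16) = 1 + max(-1, -1) = 0
  height(4) = 1 + max(-1, 0) = 1
  height(27) = 1 + max(-1, -1) = 0
  height(24) = 1 + max(1, 0) = 2
  height(40) = 1 + max(-1, -1) = 0
  height(37) = 1 + max(2, 0) = 3
Height = 3


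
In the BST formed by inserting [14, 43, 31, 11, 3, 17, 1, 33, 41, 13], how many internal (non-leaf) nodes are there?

Tree built from: [14, 43, 31, 11, 3, 17, 1, 33, 41, 13]
Tree (level-order array): [14, 11, 43, 3, 13, 31, None, 1, None, None, None, 17, 33, None, None, None, None, None, 41]
Rule: An internal node has at least one child.
Per-node child counts:
  node 14: 2 child(ren)
  node 11: 2 child(ren)
  node 3: 1 child(ren)
  node 1: 0 child(ren)
  node 13: 0 child(ren)
  node 43: 1 child(ren)
  node 31: 2 child(ren)
  node 17: 0 child(ren)
  node 33: 1 child(ren)
  node 41: 0 child(ren)
Matching nodes: [14, 11, 3, 43, 31, 33]
Count of internal (non-leaf) nodes: 6


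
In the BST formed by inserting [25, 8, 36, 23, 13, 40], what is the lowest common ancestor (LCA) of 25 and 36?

Tree insertion order: [25, 8, 36, 23, 13, 40]
Tree (level-order array): [25, 8, 36, None, 23, None, 40, 13]
In a BST, the LCA of p=25, q=36 is the first node v on the
root-to-leaf path with p <= v <= q (go left if both < v, right if both > v).
Walk from root:
  at 25: 25 <= 25 <= 36, this is the LCA
LCA = 25


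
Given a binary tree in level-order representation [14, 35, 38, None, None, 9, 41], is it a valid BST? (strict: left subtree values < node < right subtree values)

Level-order array: [14, 35, 38, None, None, 9, 41]
Validate using subtree bounds (lo, hi): at each node, require lo < value < hi,
then recurse left with hi=value and right with lo=value.
Preorder trace (stopping at first violation):
  at node 14 with bounds (-inf, +inf): OK
  at node 35 with bounds (-inf, 14): VIOLATION
Node 35 violates its bound: not (-inf < 35 < 14).
Result: Not a valid BST


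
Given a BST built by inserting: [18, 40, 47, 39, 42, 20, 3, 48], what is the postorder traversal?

Tree insertion order: [18, 40, 47, 39, 42, 20, 3, 48]
Tree (level-order array): [18, 3, 40, None, None, 39, 47, 20, None, 42, 48]
Postorder traversal: [3, 20, 39, 42, 48, 47, 40, 18]


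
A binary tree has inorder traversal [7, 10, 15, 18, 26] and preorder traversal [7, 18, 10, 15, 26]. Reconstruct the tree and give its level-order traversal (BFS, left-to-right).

Inorder:  [7, 10, 15, 18, 26]
Preorder: [7, 18, 10, 15, 26]
Algorithm: preorder visits root first, so consume preorder in order;
for each root, split the current inorder slice at that value into
left-subtree inorder and right-subtree inorder, then recurse.
Recursive splits:
  root=7; inorder splits into left=[], right=[10, 15, 18, 26]
  root=18; inorder splits into left=[10, 15], right=[26]
  root=10; inorder splits into left=[], right=[15]
  root=15; inorder splits into left=[], right=[]
  root=26; inorder splits into left=[], right=[]
Reconstructed level-order: [7, 18, 10, 26, 15]


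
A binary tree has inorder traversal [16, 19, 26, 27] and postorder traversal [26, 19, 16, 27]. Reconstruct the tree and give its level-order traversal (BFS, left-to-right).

Inorder:   [16, 19, 26, 27]
Postorder: [26, 19, 16, 27]
Algorithm: postorder visits root last, so walk postorder right-to-left;
each value is the root of the current inorder slice — split it at that
value, recurse on the right subtree first, then the left.
Recursive splits:
  root=27; inorder splits into left=[16, 19, 26], right=[]
  root=16; inorder splits into left=[], right=[19, 26]
  root=19; inorder splits into left=[], right=[26]
  root=26; inorder splits into left=[], right=[]
Reconstructed level-order: [27, 16, 19, 26]


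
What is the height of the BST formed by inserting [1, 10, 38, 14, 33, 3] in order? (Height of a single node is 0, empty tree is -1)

Insertion order: [1, 10, 38, 14, 33, 3]
Tree (level-order array): [1, None, 10, 3, 38, None, None, 14, None, None, 33]
Compute height bottom-up (empty subtree = -1):
  height(3) = 1 + max(-1, -1) = 0
  height(33) = 1 + max(-1, -1) = 0
  height(14) = 1 + max(-1, 0) = 1
  height(38) = 1 + max(1, -1) = 2
  height(10) = 1 + max(0, 2) = 3
  height(1) = 1 + max(-1, 3) = 4
Height = 4


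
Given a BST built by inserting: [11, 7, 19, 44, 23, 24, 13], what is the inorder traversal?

Tree insertion order: [11, 7, 19, 44, 23, 24, 13]
Tree (level-order array): [11, 7, 19, None, None, 13, 44, None, None, 23, None, None, 24]
Inorder traversal: [7, 11, 13, 19, 23, 24, 44]


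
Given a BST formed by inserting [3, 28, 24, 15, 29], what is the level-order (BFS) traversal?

Tree insertion order: [3, 28, 24, 15, 29]
Tree (level-order array): [3, None, 28, 24, 29, 15]
BFS from the root, enqueuing left then right child of each popped node:
  queue [3] -> pop 3, enqueue [28], visited so far: [3]
  queue [28] -> pop 28, enqueue [24, 29], visited so far: [3, 28]
  queue [24, 29] -> pop 24, enqueue [15], visited so far: [3, 28, 24]
  queue [29, 15] -> pop 29, enqueue [none], visited so far: [3, 28, 24, 29]
  queue [15] -> pop 15, enqueue [none], visited so far: [3, 28, 24, 29, 15]
Result: [3, 28, 24, 29, 15]


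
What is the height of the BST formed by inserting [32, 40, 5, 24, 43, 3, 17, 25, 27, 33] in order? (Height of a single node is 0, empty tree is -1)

Insertion order: [32, 40, 5, 24, 43, 3, 17, 25, 27, 33]
Tree (level-order array): [32, 5, 40, 3, 24, 33, 43, None, None, 17, 25, None, None, None, None, None, None, None, 27]
Compute height bottom-up (empty subtree = -1):
  height(3) = 1 + max(-1, -1) = 0
  height(17) = 1 + max(-1, -1) = 0
  height(27) = 1 + max(-1, -1) = 0
  height(25) = 1 + max(-1, 0) = 1
  height(24) = 1 + max(0, 1) = 2
  height(5) = 1 + max(0, 2) = 3
  height(33) = 1 + max(-1, -1) = 0
  height(43) = 1 + max(-1, -1) = 0
  height(40) = 1 + max(0, 0) = 1
  height(32) = 1 + max(3, 1) = 4
Height = 4


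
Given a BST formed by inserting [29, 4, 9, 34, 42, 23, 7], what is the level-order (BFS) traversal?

Tree insertion order: [29, 4, 9, 34, 42, 23, 7]
Tree (level-order array): [29, 4, 34, None, 9, None, 42, 7, 23]
BFS from the root, enqueuing left then right child of each popped node:
  queue [29] -> pop 29, enqueue [4, 34], visited so far: [29]
  queue [4, 34] -> pop 4, enqueue [9], visited so far: [29, 4]
  queue [34, 9] -> pop 34, enqueue [42], visited so far: [29, 4, 34]
  queue [9, 42] -> pop 9, enqueue [7, 23], visited so far: [29, 4, 34, 9]
  queue [42, 7, 23] -> pop 42, enqueue [none], visited so far: [29, 4, 34, 9, 42]
  queue [7, 23] -> pop 7, enqueue [none], visited so far: [29, 4, 34, 9, 42, 7]
  queue [23] -> pop 23, enqueue [none], visited so far: [29, 4, 34, 9, 42, 7, 23]
Result: [29, 4, 34, 9, 42, 7, 23]


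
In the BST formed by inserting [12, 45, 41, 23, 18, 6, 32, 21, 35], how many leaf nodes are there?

Tree built from: [12, 45, 41, 23, 18, 6, 32, 21, 35]
Tree (level-order array): [12, 6, 45, None, None, 41, None, 23, None, 18, 32, None, 21, None, 35]
Rule: A leaf has 0 children.
Per-node child counts:
  node 12: 2 child(ren)
  node 6: 0 child(ren)
  node 45: 1 child(ren)
  node 41: 1 child(ren)
  node 23: 2 child(ren)
  node 18: 1 child(ren)
  node 21: 0 child(ren)
  node 32: 1 child(ren)
  node 35: 0 child(ren)
Matching nodes: [6, 21, 35]
Count of leaf nodes: 3


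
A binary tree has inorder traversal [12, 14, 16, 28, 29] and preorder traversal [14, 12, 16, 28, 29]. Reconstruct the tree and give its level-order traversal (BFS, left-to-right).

Inorder:  [12, 14, 16, 28, 29]
Preorder: [14, 12, 16, 28, 29]
Algorithm: preorder visits root first, so consume preorder in order;
for each root, split the current inorder slice at that value into
left-subtree inorder and right-subtree inorder, then recurse.
Recursive splits:
  root=14; inorder splits into left=[12], right=[16, 28, 29]
  root=12; inorder splits into left=[], right=[]
  root=16; inorder splits into left=[], right=[28, 29]
  root=28; inorder splits into left=[], right=[29]
  root=29; inorder splits into left=[], right=[]
Reconstructed level-order: [14, 12, 16, 28, 29]


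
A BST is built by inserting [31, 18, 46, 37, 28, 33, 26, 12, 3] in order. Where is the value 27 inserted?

Starting tree (level order): [31, 18, 46, 12, 28, 37, None, 3, None, 26, None, 33]
Insertion path: 31 -> 18 -> 28 -> 26
Result: insert 27 as right child of 26
Final tree (level order): [31, 18, 46, 12, 28, 37, None, 3, None, 26, None, 33, None, None, None, None, 27]


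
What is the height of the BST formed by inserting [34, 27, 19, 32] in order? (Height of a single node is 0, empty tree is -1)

Insertion order: [34, 27, 19, 32]
Tree (level-order array): [34, 27, None, 19, 32]
Compute height bottom-up (empty subtree = -1):
  height(19) = 1 + max(-1, -1) = 0
  height(32) = 1 + max(-1, -1) = 0
  height(27) = 1 + max(0, 0) = 1
  height(34) = 1 + max(1, -1) = 2
Height = 2


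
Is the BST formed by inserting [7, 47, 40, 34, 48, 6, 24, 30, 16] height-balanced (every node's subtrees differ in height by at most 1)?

Tree (level-order array): [7, 6, 47, None, None, 40, 48, 34, None, None, None, 24, None, 16, 30]
Definition: a tree is height-balanced if, at every node, |h(left) - h(right)| <= 1 (empty subtree has height -1).
Bottom-up per-node check:
  node 6: h_left=-1, h_right=-1, diff=0 [OK], height=0
  node 16: h_left=-1, h_right=-1, diff=0 [OK], height=0
  node 30: h_left=-1, h_right=-1, diff=0 [OK], height=0
  node 24: h_left=0, h_right=0, diff=0 [OK], height=1
  node 34: h_left=1, h_right=-1, diff=2 [FAIL (|1--1|=2 > 1)], height=2
  node 40: h_left=2, h_right=-1, diff=3 [FAIL (|2--1|=3 > 1)], height=3
  node 48: h_left=-1, h_right=-1, diff=0 [OK], height=0
  node 47: h_left=3, h_right=0, diff=3 [FAIL (|3-0|=3 > 1)], height=4
  node 7: h_left=0, h_right=4, diff=4 [FAIL (|0-4|=4 > 1)], height=5
Node 34 violates the condition: |1 - -1| = 2 > 1.
Result: Not balanced


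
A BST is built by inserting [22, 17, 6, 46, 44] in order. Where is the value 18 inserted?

Starting tree (level order): [22, 17, 46, 6, None, 44]
Insertion path: 22 -> 17
Result: insert 18 as right child of 17
Final tree (level order): [22, 17, 46, 6, 18, 44]


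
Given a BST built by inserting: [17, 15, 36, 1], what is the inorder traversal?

Tree insertion order: [17, 15, 36, 1]
Tree (level-order array): [17, 15, 36, 1]
Inorder traversal: [1, 15, 17, 36]


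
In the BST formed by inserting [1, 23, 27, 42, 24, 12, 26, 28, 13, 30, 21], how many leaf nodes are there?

Tree built from: [1, 23, 27, 42, 24, 12, 26, 28, 13, 30, 21]
Tree (level-order array): [1, None, 23, 12, 27, None, 13, 24, 42, None, 21, None, 26, 28, None, None, None, None, None, None, 30]
Rule: A leaf has 0 children.
Per-node child counts:
  node 1: 1 child(ren)
  node 23: 2 child(ren)
  node 12: 1 child(ren)
  node 13: 1 child(ren)
  node 21: 0 child(ren)
  node 27: 2 child(ren)
  node 24: 1 child(ren)
  node 26: 0 child(ren)
  node 42: 1 child(ren)
  node 28: 1 child(ren)
  node 30: 0 child(ren)
Matching nodes: [21, 26, 30]
Count of leaf nodes: 3


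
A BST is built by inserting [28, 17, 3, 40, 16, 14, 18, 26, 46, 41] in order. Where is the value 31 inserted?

Starting tree (level order): [28, 17, 40, 3, 18, None, 46, None, 16, None, 26, 41, None, 14]
Insertion path: 28 -> 40
Result: insert 31 as left child of 40
Final tree (level order): [28, 17, 40, 3, 18, 31, 46, None, 16, None, 26, None, None, 41, None, 14]


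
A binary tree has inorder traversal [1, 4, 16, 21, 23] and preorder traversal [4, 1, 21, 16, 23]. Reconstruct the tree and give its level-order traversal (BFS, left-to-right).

Inorder:  [1, 4, 16, 21, 23]
Preorder: [4, 1, 21, 16, 23]
Algorithm: preorder visits root first, so consume preorder in order;
for each root, split the current inorder slice at that value into
left-subtree inorder and right-subtree inorder, then recurse.
Recursive splits:
  root=4; inorder splits into left=[1], right=[16, 21, 23]
  root=1; inorder splits into left=[], right=[]
  root=21; inorder splits into left=[16], right=[23]
  root=16; inorder splits into left=[], right=[]
  root=23; inorder splits into left=[], right=[]
Reconstructed level-order: [4, 1, 21, 16, 23]


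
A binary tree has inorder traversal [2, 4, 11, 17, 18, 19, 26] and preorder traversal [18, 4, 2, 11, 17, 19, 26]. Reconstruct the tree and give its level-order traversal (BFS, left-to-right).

Inorder:  [2, 4, 11, 17, 18, 19, 26]
Preorder: [18, 4, 2, 11, 17, 19, 26]
Algorithm: preorder visits root first, so consume preorder in order;
for each root, split the current inorder slice at that value into
left-subtree inorder and right-subtree inorder, then recurse.
Recursive splits:
  root=18; inorder splits into left=[2, 4, 11, 17], right=[19, 26]
  root=4; inorder splits into left=[2], right=[11, 17]
  root=2; inorder splits into left=[], right=[]
  root=11; inorder splits into left=[], right=[17]
  root=17; inorder splits into left=[], right=[]
  root=19; inorder splits into left=[], right=[26]
  root=26; inorder splits into left=[], right=[]
Reconstructed level-order: [18, 4, 19, 2, 11, 26, 17]
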